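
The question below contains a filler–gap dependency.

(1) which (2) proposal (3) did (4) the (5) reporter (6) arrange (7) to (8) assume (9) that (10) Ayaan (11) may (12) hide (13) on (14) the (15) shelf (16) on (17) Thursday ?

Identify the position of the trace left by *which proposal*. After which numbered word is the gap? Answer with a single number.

Underlying clause: The reporter did arrange to assume that Ayaan may hide which proposal on the shelf on Thursday.
'which proposal' functions as the direct object of 'hide'. It moves to the left edge, and the trace sits right after 'hide':
Which proposal did the reporter arrange to assume that Ayaan may hide ___ on the shelf on Thursday?
'hide' is word 12.

12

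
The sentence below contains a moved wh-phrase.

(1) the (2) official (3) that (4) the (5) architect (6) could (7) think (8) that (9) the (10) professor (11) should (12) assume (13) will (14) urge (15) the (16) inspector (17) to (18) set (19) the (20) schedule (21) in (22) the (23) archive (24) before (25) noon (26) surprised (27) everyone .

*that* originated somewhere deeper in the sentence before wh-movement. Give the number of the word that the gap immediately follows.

12

'that' functions as the subject of the clause embedded under 'assume'. It moves to the left edge, and the trace sits right after 'assume':
The official that the architect could think that the professor should assume ___ will urge the inspector to set the schedule in the archive before noon surprised everyone.
'assume' is word 12.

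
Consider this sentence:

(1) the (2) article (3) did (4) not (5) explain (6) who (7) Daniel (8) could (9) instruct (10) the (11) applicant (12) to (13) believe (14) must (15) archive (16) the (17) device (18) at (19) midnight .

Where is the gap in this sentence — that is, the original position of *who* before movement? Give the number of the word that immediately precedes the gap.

13

Pre-movement form: Daniel could instruct the applicant to believe who must archive the device at midnight.
The filler 'who' is interpreted as the subject of the clause embedded under 'believe'. Wh-movement fronts it, leaving a gap right after 'believe':
The article did not explain who Daniel could instruct the applicant to believe ___ must archive the device at midnight.
'believe' is word 13.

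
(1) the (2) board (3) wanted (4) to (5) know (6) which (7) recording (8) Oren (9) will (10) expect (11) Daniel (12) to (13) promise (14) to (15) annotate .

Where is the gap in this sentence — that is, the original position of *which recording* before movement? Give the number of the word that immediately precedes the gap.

Underlying clause: Oren will expect Daniel to promise to annotate which recording.
'which recording' is the direct object of 'annotate'. It moves to the left edge, and the trace sits right after 'annotate':
The board wanted to know which recording Oren will expect Daniel to promise to annotate ___.
'annotate' is word 15.

15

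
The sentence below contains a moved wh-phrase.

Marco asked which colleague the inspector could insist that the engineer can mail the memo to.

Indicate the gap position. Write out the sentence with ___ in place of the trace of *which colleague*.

Underlying clause: The inspector could insist that the engineer can mail the memo to which colleague.
'which colleague' is the object of the preposition 'to' (recipient of 'mail'). The gap is right after 'to'.

Marco asked which colleague the inspector could insist that the engineer can mail the memo to ___.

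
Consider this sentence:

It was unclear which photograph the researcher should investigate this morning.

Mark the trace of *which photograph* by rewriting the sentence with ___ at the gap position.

It was unclear which photograph the researcher should investigate ___ this morning.

In situ: The researcher should investigate which photograph this morning.
'which photograph' is the direct object of 'investigate'. The gap is right after 'investigate'.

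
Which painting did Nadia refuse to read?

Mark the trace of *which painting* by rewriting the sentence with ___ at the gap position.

Which painting did Nadia refuse to read ___?

In situ: Nadia did refuse to read which painting.
'which painting' functions as the direct object of 'read'. The gap is right after 'read'.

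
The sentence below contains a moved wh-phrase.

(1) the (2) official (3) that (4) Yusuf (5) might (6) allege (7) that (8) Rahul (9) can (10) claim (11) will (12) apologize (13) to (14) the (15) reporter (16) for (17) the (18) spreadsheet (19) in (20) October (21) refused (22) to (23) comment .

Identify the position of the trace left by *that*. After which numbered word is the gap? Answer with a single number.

10

'that' functions as the subject of the clause embedded under 'claim'. It moves to the left edge, and the trace sits right after 'claim':
The official that Yusuf might allege that Rahul can claim ___ will apologize to the reporter for the spreadsheet in October refused to comment.
'claim' is word 10.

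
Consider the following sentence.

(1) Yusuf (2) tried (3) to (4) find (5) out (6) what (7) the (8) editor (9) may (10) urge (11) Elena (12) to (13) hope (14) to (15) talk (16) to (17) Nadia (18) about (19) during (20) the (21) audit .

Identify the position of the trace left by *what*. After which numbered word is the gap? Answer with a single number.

Underlying clause: The editor may urge Elena to hope to talk to Nadia about what during the audit.
The filler 'what' is interpreted as the object of the preposition 'about'. Fronting leaves a gap immediately after 'about':
Yusuf tried to find out what the editor may urge Elena to hope to talk to Nadia about ___ during the audit.
'about' is word 18.

18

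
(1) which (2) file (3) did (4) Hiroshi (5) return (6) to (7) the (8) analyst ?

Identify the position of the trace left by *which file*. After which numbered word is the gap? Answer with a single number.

Underlying clause: Hiroshi did return which file to the analyst.
'which file' is the direct object of 'return'. Wh-movement fronts it, leaving a gap right after 'return':
Which file did Hiroshi return ___ to the analyst?
'return' is word 5.

5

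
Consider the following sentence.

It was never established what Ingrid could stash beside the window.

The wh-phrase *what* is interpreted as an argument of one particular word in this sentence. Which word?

stash

Underlying clause: Ingrid could stash what beside the window.
The filler 'what' is interpreted as the direct object of 'stash'. Wh-movement fronts it, leaving a gap right after 'stash':
It was never established what Ingrid could stash ___ beside the window.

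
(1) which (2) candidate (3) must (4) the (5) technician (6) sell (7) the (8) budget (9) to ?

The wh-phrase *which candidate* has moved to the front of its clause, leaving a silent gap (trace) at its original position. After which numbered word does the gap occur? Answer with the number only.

Underlying clause: The technician must sell the budget to which candidate.
The filler 'which candidate' is interpreted as the object of the preposition 'to' (recipient of 'sell'). Fronting leaves a gap immediately after 'to':
Which candidate must the technician sell the budget to ___?
'to' is word 9.

9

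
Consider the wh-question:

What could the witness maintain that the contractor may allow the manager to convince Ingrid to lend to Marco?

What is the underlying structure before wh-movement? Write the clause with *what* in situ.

The witness could maintain that the contractor may allow the manager to convince Ingrid to lend what to Marco.

The filler 'what' is interpreted as the direct object of 'lend'. Fronting leaves a gap immediately after 'lend':
What could the witness maintain that the contractor may allow the manager to convince Ingrid to lend ___ to Marco?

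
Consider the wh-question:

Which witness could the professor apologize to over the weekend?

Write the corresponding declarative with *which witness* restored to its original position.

'which witness' is the object of the preposition 'to'. It moves to the left edge, and the trace sits right after 'to':
Which witness could the professor apologize to ___ over the weekend?

The professor could apologize to which witness over the weekend.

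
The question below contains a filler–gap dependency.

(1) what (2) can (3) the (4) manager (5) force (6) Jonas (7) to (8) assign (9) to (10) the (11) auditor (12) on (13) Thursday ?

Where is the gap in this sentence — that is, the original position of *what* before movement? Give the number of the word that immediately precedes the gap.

8

Before movement: The manager can force Jonas to assign what to the auditor on Thursday.
'what' is the direct object of 'assign'. Wh-movement fronts it, leaving a gap right after 'assign':
What can the manager force Jonas to assign ___ to the auditor on Thursday?
'assign' is word 8.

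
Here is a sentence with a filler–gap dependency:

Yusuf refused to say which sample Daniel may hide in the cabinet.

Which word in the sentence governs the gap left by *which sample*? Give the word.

Pre-movement form: Daniel may hide which sample in the cabinet.
The filler 'which sample' is interpreted as the direct object of 'hide'. It moves to the left edge, and the trace sits right after 'hide':
Yusuf refused to say which sample Daniel may hide ___ in the cabinet.

hide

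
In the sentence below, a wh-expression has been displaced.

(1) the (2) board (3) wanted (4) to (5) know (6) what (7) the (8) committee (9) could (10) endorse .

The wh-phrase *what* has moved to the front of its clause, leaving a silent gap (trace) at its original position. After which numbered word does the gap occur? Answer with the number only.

In situ: The committee could endorse what.
The filler 'what' is interpreted as the direct object of 'endorse'. Wh-movement fronts it, leaving a gap right after 'endorse':
The board wanted to know what the committee could endorse ___.
'endorse' is word 10.

10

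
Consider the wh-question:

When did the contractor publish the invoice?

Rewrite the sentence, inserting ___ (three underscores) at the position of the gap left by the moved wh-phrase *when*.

When did the contractor publish the invoice ___?

In situ: The contractor did publish the invoice when.
'when' is the temporal adjunct. The gap is right after 'invoice'.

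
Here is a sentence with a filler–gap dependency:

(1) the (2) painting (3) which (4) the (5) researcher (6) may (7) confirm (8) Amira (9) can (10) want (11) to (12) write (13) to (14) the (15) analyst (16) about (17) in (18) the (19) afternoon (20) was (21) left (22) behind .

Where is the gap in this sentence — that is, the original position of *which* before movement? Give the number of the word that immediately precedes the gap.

16

The filler 'which' is interpreted as the object of the preposition 'about'. Wh-movement fronts it, leaving a gap right after 'about':
The painting which the researcher may confirm Amira can want to write to the analyst about ___ in the afternoon was left behind.
'about' is word 16.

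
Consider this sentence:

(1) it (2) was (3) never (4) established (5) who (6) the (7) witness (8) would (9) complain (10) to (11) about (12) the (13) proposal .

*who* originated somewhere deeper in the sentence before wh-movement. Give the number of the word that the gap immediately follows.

Pre-movement form: The witness would complain to who about the proposal.
The filler 'who' is interpreted as the object of the preposition 'to'. It moves to the left edge, and the trace sits right after 'to':
It was never established who the witness would complain to ___ about the proposal.
'to' is word 10.

10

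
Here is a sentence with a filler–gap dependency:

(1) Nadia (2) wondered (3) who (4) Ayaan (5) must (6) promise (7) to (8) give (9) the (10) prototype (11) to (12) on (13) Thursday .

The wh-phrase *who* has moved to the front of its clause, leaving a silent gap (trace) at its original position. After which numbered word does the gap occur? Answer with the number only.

11

Before movement: Ayaan must promise to give the prototype to who on Thursday.
The filler 'who' is interpreted as the object of the preposition 'to' (recipient of 'give'). Fronting leaves a gap immediately after 'to':
Nadia wondered who Ayaan must promise to give the prototype to ___ on Thursday.
'to' is word 11.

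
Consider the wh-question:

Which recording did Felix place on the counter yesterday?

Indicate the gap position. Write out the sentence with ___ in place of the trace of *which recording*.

Which recording did Felix place ___ on the counter yesterday?

In situ: Felix did place which recording on the counter yesterday.
'which recording' functions as the direct object of 'place'. The gap is right after 'place'.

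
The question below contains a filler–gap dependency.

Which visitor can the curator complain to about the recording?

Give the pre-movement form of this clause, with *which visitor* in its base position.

The curator can complain to which visitor about the recording.

'which visitor' functions as the object of the preposition 'to'. It moves to the left edge, and the trace sits right after 'to':
Which visitor can the curator complain to ___ about the recording?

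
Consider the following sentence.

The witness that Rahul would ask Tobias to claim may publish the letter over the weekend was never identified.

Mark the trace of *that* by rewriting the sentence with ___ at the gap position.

'that' functions as the subject of the clause embedded under 'claim'. The gap is right after 'claim'.

The witness that Rahul would ask Tobias to claim ___ may publish the letter over the weekend was never identified.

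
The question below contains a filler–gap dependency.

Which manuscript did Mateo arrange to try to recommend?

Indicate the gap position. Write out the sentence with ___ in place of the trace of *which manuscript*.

Which manuscript did Mateo arrange to try to recommend ___?

Before movement: Mateo did arrange to try to recommend which manuscript.
'which manuscript' is the direct object of 'recommend'. The gap is right after 'recommend'.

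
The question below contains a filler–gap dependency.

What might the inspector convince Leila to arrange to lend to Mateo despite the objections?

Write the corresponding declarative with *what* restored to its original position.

The inspector might convince Leila to arrange to lend what to Mateo despite the objections.

'what' is the direct object of 'lend'. It moves to the left edge, and the trace sits right after 'lend':
What might the inspector convince Leila to arrange to lend ___ to Mateo despite the objections?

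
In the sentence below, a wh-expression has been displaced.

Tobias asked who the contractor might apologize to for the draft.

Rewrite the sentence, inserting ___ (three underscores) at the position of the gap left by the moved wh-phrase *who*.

Underlying clause: The contractor might apologize to who for the draft.
'who' is the object of the preposition 'to'. The gap is right after 'to'.

Tobias asked who the contractor might apologize to ___ for the draft.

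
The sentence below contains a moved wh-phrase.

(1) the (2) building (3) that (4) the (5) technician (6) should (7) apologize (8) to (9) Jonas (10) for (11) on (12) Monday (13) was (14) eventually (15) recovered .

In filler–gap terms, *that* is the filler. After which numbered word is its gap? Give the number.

10

'that' is the object of the preposition 'for'. Wh-movement fronts it, leaving a gap right after 'for':
The building that the technician should apologize to Jonas for ___ on Monday was eventually recovered.
'for' is word 10.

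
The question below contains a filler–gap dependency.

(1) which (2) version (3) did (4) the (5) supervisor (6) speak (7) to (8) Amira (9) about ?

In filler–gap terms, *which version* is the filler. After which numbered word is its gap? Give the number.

9

Pre-movement form: The supervisor did speak to Amira about which version.
The filler 'which version' is interpreted as the object of the preposition 'about'. Fronting leaves a gap immediately after 'about':
Which version did the supervisor speak to Amira about ___?
'about' is word 9.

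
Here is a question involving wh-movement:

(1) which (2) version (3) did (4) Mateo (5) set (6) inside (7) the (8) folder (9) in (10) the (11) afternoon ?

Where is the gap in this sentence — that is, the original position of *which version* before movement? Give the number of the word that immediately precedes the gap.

5

In situ: Mateo did set which version inside the folder in the afternoon.
'which version' is the direct object of 'set'. Fronting leaves a gap immediately after 'set':
Which version did Mateo set ___ inside the folder in the afternoon?
'set' is word 5.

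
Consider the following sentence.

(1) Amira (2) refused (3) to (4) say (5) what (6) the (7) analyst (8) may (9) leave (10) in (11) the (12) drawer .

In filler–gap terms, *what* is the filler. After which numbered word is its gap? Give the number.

Underlying clause: The analyst may leave what in the drawer.
'what' is the direct object of 'leave'. Wh-movement fronts it, leaving a gap right after 'leave':
Amira refused to say what the analyst may leave ___ in the drawer.
'leave' is word 9.

9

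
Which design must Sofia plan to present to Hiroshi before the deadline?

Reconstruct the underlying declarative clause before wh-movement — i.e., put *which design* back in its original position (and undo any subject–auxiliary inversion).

Sofia must plan to present which design to Hiroshi before the deadline.

'which design' is the direct object of 'present'. Wh-movement fronts it, leaving a gap right after 'present':
Which design must Sofia plan to present ___ to Hiroshi before the deadline?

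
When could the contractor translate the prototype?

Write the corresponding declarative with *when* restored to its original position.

The contractor could translate the prototype when.

'when' is the temporal adjunct. Wh-movement fronts it, leaving a gap right after 'prototype':
When could the contractor translate the prototype ___?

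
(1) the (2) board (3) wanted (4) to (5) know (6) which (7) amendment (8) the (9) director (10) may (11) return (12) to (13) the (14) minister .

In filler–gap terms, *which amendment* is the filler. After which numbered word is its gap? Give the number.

Pre-movement form: The director may return which amendment to the minister.
'which amendment' functions as the direct object of 'return'. Wh-movement fronts it, leaving a gap right after 'return':
The board wanted to know which amendment the director may return ___ to the minister.
'return' is word 11.

11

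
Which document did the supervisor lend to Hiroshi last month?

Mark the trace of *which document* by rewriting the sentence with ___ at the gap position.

Which document did the supervisor lend ___ to Hiroshi last month?

In situ: The supervisor did lend which document to Hiroshi last month.
'which document' is the direct object of 'lend'. The gap is right after 'lend'.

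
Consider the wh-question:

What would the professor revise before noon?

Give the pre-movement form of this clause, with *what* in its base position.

The professor would revise what before noon.

'what' functions as the direct object of 'revise'. It moves to the left edge, and the trace sits right after 'revise':
What would the professor revise ___ before noon?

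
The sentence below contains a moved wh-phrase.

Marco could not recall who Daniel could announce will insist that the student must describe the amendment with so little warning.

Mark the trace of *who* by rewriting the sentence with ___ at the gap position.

Before movement: Daniel could announce who will insist that the student must describe the amendment with so little warning.
'who' functions as the subject of the clause embedded under 'announce'. The gap is right after 'announce'.

Marco could not recall who Daniel could announce ___ will insist that the student must describe the amendment with so little warning.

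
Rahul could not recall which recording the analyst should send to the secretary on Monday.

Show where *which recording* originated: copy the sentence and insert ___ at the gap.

In situ: The analyst should send which recording to the secretary on Monday.
'which recording' functions as the direct object of 'send'. The gap is right after 'send'.

Rahul could not recall which recording the analyst should send ___ to the secretary on Monday.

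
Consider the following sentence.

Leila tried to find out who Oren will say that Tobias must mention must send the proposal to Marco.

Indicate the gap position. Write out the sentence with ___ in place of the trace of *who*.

Underlying clause: Oren will say that Tobias must mention who must send the proposal to Marco.
The filler 'who' is interpreted as the subject of the clause embedded under 'mention'. The gap is right after 'mention'.

Leila tried to find out who Oren will say that Tobias must mention ___ must send the proposal to Marco.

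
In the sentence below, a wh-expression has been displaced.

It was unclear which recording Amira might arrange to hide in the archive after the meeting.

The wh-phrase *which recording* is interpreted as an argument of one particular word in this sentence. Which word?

hide

Pre-movement form: Amira might arrange to hide which recording in the archive after the meeting.
'which recording' is the direct object of 'hide'. Fronting leaves a gap immediately after 'hide':
It was unclear which recording Amira might arrange to hide ___ in the archive after the meeting.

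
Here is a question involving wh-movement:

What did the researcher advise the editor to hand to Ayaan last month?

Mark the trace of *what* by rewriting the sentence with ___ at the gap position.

What did the researcher advise the editor to hand ___ to Ayaan last month?

Pre-movement form: The researcher did advise the editor to hand what to Ayaan last month.
'what' functions as the direct object of 'hand'. The gap is right after 'hand'.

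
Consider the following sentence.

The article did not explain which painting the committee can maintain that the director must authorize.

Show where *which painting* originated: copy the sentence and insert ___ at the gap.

The article did not explain which painting the committee can maintain that the director must authorize ___.

Before movement: The committee can maintain that the director must authorize which painting.
The filler 'which painting' is interpreted as the direct object of 'authorize'. The gap is right after 'authorize'.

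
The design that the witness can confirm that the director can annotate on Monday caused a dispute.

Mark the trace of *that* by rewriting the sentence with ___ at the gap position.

The design that the witness can confirm that the director can annotate ___ on Monday caused a dispute.

'that' is the direct object of 'annotate'. The gap is right after 'annotate'.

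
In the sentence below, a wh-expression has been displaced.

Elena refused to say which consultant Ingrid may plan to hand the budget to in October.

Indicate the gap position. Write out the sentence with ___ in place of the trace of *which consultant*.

Underlying clause: Ingrid may plan to hand the budget to which consultant in October.
The filler 'which consultant' is interpreted as the object of the preposition 'to' (recipient of 'hand'). The gap is right after 'to'.

Elena refused to say which consultant Ingrid may plan to hand the budget to ___ in October.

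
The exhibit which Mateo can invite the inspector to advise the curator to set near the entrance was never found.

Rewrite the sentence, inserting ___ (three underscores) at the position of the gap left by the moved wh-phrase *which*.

The exhibit which Mateo can invite the inspector to advise the curator to set ___ near the entrance was never found.

'which' is the direct object of 'set'. The gap is right after 'set'.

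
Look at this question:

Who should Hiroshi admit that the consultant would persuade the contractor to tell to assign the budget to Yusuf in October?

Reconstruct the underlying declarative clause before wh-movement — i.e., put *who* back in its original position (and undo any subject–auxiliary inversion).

Hiroshi should admit that the consultant would persuade the contractor to tell who to assign the budget to Yusuf in October.

'who' is the direct object of 'tell'. It moves to the left edge, and the trace sits right after 'tell':
Who should Hiroshi admit that the consultant would persuade the contractor to tell ___ to assign the budget to Yusuf in October?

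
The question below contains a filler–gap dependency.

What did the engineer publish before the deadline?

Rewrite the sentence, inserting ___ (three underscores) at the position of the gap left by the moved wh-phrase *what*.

Underlying clause: The engineer did publish what before the deadline.
'what' is the direct object of 'publish'. The gap is right after 'publish'.

What did the engineer publish ___ before the deadline?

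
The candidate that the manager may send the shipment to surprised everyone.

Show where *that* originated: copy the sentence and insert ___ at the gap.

'that' functions as the object of the preposition 'to' (recipient of 'send'). The gap is right after 'to'.

The candidate that the manager may send the shipment to ___ surprised everyone.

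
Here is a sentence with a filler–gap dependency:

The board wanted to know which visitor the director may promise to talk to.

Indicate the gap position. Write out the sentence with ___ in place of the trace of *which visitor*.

The board wanted to know which visitor the director may promise to talk to ___.

In situ: The director may promise to talk to which visitor.
'which visitor' functions as the object of the preposition 'to'. The gap is right after 'to'.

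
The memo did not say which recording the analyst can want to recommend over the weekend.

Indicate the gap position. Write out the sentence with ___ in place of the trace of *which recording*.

The memo did not say which recording the analyst can want to recommend ___ over the weekend.

Pre-movement form: The analyst can want to recommend which recording over the weekend.
The filler 'which recording' is interpreted as the direct object of 'recommend'. The gap is right after 'recommend'.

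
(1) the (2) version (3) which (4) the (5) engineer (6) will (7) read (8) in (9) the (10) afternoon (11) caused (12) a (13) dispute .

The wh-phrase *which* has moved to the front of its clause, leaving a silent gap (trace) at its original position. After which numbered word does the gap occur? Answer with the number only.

'which' is the direct object of 'read'. It moves to the left edge, and the trace sits right after 'read':
The version which the engineer will read ___ in the afternoon caused a dispute.
'read' is word 7.

7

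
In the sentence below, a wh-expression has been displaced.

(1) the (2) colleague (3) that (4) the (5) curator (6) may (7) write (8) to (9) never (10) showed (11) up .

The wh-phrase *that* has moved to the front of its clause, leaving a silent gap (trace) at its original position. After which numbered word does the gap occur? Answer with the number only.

8

'that' is the object of the preposition 'to'. Fronting leaves a gap immediately after 'to':
The colleague that the curator may write to ___ never showed up.
'to' is word 8.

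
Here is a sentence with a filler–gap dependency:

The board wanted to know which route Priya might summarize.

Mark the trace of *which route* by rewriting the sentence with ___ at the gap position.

In situ: Priya might summarize which route.
'which route' functions as the direct object of 'summarize'. The gap is right after 'summarize'.

The board wanted to know which route Priya might summarize ___.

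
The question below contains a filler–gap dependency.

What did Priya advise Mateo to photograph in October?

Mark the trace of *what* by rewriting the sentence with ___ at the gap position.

Before movement: Priya did advise Mateo to photograph what in October.
'what' functions as the direct object of 'photograph'. The gap is right after 'photograph'.

What did Priya advise Mateo to photograph ___ in October?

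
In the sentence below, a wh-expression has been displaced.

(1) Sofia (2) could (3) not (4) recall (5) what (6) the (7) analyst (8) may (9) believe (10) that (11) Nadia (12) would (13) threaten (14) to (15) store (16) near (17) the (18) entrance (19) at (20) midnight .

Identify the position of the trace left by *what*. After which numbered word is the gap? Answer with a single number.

Pre-movement form: The analyst may believe that Nadia would threaten to store what near the entrance at midnight.
The filler 'what' is interpreted as the direct object of 'store'. Wh-movement fronts it, leaving a gap right after 'store':
Sofia could not recall what the analyst may believe that Nadia would threaten to store ___ near the entrance at midnight.
'store' is word 15.

15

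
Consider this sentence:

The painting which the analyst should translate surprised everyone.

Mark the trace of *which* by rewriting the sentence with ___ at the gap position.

'which' is the direct object of 'translate'. The gap is right after 'translate'.

The painting which the analyst should translate ___ surprised everyone.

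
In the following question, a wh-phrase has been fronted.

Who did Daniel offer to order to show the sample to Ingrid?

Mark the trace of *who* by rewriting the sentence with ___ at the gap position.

In situ: Daniel did offer to order who to show the sample to Ingrid.
'who' functions as the direct object of 'order'. The gap is right after 'order'.

Who did Daniel offer to order ___ to show the sample to Ingrid?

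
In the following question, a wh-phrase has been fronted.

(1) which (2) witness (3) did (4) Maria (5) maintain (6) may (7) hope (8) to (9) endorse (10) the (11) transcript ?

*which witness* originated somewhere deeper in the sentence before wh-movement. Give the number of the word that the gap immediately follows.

5

Before movement: Maria did maintain which witness may hope to endorse the transcript.
'which witness' functions as the subject of the clause embedded under 'maintain'. Wh-movement fronts it, leaving a gap right after 'maintain':
Which witness did Maria maintain ___ may hope to endorse the transcript?
'maintain' is word 5.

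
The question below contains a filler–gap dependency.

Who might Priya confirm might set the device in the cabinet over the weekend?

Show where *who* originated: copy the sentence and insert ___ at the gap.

Who might Priya confirm ___ might set the device in the cabinet over the weekend?

Underlying clause: Priya might confirm who might set the device in the cabinet over the weekend.
The filler 'who' is interpreted as the subject of the clause embedded under 'confirm'. The gap is right after 'confirm'.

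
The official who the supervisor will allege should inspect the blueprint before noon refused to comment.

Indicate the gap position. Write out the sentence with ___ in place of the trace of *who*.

The official who the supervisor will allege ___ should inspect the blueprint before noon refused to comment.

'who' functions as the subject of the clause embedded under 'allege'. The gap is right after 'allege'.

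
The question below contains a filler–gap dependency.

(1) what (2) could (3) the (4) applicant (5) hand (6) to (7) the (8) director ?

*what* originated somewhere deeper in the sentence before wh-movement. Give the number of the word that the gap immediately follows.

5

Before movement: The applicant could hand what to the director.
'what' is the direct object of 'hand'. Wh-movement fronts it, leaving a gap right after 'hand':
What could the applicant hand ___ to the director?
'hand' is word 5.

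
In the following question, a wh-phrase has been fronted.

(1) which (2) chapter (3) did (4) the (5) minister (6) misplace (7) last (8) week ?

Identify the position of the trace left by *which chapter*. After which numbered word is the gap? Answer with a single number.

Before movement: The minister did misplace which chapter last week.
The filler 'which chapter' is interpreted as the direct object of 'misplace'. Wh-movement fronts it, leaving a gap right after 'misplace':
Which chapter did the minister misplace ___ last week?
'misplace' is word 6.

6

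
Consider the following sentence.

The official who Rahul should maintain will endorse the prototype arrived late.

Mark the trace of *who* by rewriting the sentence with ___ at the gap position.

The official who Rahul should maintain ___ will endorse the prototype arrived late.

The filler 'who' is interpreted as the subject of the clause embedded under 'maintain'. The gap is right after 'maintain'.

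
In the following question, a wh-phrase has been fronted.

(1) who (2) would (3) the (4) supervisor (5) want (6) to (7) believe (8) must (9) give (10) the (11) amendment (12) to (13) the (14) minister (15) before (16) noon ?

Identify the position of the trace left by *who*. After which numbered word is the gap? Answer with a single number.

7

Before movement: The supervisor would want to believe who must give the amendment to the minister before noon.
The filler 'who' is interpreted as the subject of the clause embedded under 'believe'. Wh-movement fronts it, leaving a gap right after 'believe':
Who would the supervisor want to believe ___ must give the amendment to the minister before noon?
'believe' is word 7.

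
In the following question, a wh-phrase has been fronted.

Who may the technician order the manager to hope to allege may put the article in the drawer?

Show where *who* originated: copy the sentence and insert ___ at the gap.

Pre-movement form: The technician may order the manager to hope to allege who may put the article in the drawer.
'who' functions as the subject of the clause embedded under 'allege'. The gap is right after 'allege'.

Who may the technician order the manager to hope to allege ___ may put the article in the drawer?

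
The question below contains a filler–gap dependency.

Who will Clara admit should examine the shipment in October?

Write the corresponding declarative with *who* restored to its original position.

'who' functions as the subject of the clause embedded under 'admit'. Wh-movement fronts it, leaving a gap right after 'admit':
Who will Clara admit ___ should examine the shipment in October?

Clara will admit who should examine the shipment in October.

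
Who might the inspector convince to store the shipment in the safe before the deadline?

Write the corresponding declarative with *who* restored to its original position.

The inspector might convince who to store the shipment in the safe before the deadline.

'who' is the direct object of 'convince'. It moves to the left edge, and the trace sits right after 'convince':
Who might the inspector convince ___ to store the shipment in the safe before the deadline?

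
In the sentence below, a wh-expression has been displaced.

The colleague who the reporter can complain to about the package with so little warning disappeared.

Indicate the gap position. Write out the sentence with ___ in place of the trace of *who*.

The colleague who the reporter can complain to ___ about the package with so little warning disappeared.

'who' is the object of the preposition 'to'. The gap is right after 'to'.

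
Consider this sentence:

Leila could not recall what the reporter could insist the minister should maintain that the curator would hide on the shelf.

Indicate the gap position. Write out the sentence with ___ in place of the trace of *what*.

In situ: The reporter could insist the minister should maintain that the curator would hide what on the shelf.
'what' is the direct object of 'hide'. The gap is right after 'hide'.

Leila could not recall what the reporter could insist the minister should maintain that the curator would hide ___ on the shelf.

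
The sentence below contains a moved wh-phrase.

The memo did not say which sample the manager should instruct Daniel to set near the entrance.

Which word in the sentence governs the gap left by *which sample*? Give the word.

set

Before movement: The manager should instruct Daniel to set which sample near the entrance.
'which sample' is the direct object of 'set'. Fronting leaves a gap immediately after 'set':
The memo did not say which sample the manager should instruct Daniel to set ___ near the entrance.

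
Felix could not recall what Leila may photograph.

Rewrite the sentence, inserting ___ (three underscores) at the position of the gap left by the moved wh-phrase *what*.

In situ: Leila may photograph what.
The filler 'what' is interpreted as the direct object of 'photograph'. The gap is right after 'photograph'.

Felix could not recall what Leila may photograph ___.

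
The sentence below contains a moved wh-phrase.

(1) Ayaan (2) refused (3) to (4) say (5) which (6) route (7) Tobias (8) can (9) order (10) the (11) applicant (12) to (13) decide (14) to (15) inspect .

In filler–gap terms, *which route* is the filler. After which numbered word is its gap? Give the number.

Before movement: Tobias can order the applicant to decide to inspect which route.
'which route' functions as the direct object of 'inspect'. Fronting leaves a gap immediately after 'inspect':
Ayaan refused to say which route Tobias can order the applicant to decide to inspect ___.
'inspect' is word 15.

15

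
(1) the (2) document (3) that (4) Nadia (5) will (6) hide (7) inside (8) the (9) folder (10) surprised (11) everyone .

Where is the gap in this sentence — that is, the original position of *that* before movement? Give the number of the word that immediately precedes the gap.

6

'that' is the direct object of 'hide'. It moves to the left edge, and the trace sits right after 'hide':
The document that Nadia will hide ___ inside the folder surprised everyone.
'hide' is word 6.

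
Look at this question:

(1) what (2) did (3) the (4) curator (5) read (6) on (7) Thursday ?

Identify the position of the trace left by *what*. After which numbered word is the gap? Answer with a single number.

Underlying clause: The curator did read what on Thursday.
'what' is the direct object of 'read'. Fronting leaves a gap immediately after 'read':
What did the curator read ___ on Thursday?
'read' is word 5.

5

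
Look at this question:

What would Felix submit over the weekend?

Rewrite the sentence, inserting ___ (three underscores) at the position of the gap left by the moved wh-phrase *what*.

What would Felix submit ___ over the weekend?

Before movement: Felix would submit what over the weekend.
'what' functions as the direct object of 'submit'. The gap is right after 'submit'.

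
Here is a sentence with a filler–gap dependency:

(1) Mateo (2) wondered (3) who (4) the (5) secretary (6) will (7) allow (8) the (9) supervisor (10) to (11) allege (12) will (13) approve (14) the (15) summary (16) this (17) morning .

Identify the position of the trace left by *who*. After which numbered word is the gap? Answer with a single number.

11

Underlying clause: The secretary will allow the supervisor to allege who will approve the summary this morning.
'who' is the subject of the clause embedded under 'allege'. It moves to the left edge, and the trace sits right after 'allege':
Mateo wondered who the secretary will allow the supervisor to allege ___ will approve the summary this morning.
'allege' is word 11.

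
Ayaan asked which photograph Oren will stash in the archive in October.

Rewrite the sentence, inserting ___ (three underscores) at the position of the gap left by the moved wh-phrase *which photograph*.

In situ: Oren will stash which photograph in the archive in October.
'which photograph' is the direct object of 'stash'. The gap is right after 'stash'.

Ayaan asked which photograph Oren will stash ___ in the archive in October.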